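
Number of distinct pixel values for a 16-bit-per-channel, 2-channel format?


Total bits = 16 bits/channel × 2 channels = 32 bits
Distinct pixel values = 2^32
= 4,294,967,296 pixel values


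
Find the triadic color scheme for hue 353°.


Triadic: equally spaced at 120° intervals
H1 = 353°
H2 = (353 + 120) mod 360 = 113°
H3 = (353 + 240) mod 360 = 233°
Triadic = 353°, 113°, 233°


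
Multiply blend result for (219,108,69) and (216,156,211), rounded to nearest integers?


Multiply: C = A×B/255, rounded to nearest integer
R: 219×216/255 = 47304/255 ≈ 185.506 → 186
G: 108×156/255 = 16848/255 ≈ 66.071 → 66
B: 69×211/255 = 14559/255 ≈ 57.094 → 57
= RGB(186, 66, 57)


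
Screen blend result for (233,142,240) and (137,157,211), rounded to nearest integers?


Screen: C = 255 - (255-A)×(255-B)/255, rounded to nearest integer
R: 255 - (255-233)×(255-137)/255 = 255 - 2596/255 ≈ 255 - 10.180 = 244.820 → 245
G: 255 - (255-142)×(255-157)/255 = 255 - 11074/255 ≈ 255 - 43.427 = 211.573 → 212
B: 255 - (255-240)×(255-211)/255 = 255 - 660/255 ≈ 255 - 2.588 = 252.412 → 252
= RGB(245, 212, 252)


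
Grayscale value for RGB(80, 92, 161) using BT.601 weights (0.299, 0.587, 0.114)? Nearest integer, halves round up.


Gray = 0.299×R + 0.587×G + 0.114×B
Gray = 0.299×80 + 0.587×92 + 0.114×161
Gray = 23.920 + 54.004 + 18.354
Gray = 96.278 → round half up → 96
Gray = 96


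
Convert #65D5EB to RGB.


65 → 101 (R)
D5 → 213 (G)
EB → 235 (B)
= RGB(101, 213, 235)


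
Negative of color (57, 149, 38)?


Invert: (255-R, 255-G, 255-B)
R: 255-57 = 198
G: 255-149 = 106
B: 255-38 = 217
= RGB(198, 106, 217)


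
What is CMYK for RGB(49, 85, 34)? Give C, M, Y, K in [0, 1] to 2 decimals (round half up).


R'=49/255≈0.1922, G'=85/255≈0.3333, B'=34/255≈0.1333
K = 1 - max(R',G',B') = 1 - 85/255 = 170/255 = 0.66666… → 0.67
(1-R'-K)/(1-K) simplifies to (max-R)/max with max = 85:
C = (85-49)/85 = 36/85 = 0.42352… → 0.42
M = (85-85)/85 = 0/85 = 0 → 0.00
Y = (85-34)/85 = 51/85 = 0.6 → 0.60
= CMYK(0.42, 0.00, 0.60, 0.67)


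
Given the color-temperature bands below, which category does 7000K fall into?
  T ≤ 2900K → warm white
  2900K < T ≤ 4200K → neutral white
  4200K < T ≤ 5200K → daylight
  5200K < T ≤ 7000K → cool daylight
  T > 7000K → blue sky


Temperature: 7000K
5200K < 7000K ≤ 7000K → cool daylight
Classification: cool daylight


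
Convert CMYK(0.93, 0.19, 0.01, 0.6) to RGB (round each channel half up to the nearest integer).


R = 255 × (1-C) × (1-K) = 255 × 0.07 × 0.40 = 7.14 → 7
G = 255 × (1-M) × (1-K) = 255 × 0.81 × 0.40 = 82.62 → 83
B = 255 × (1-Y) × (1-K) = 255 × 0.99 × 0.40 = 100.98 → 101
= RGB(7, 83, 101)


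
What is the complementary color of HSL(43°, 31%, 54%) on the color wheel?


Complement = opposite side of color wheel = hue + 180°
H' = (43 + 180) mod 360 = 223°
S and L unchanged.
= HSL(223°, 31%, 54%)


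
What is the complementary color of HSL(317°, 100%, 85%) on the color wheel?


Complement = opposite side of color wheel = hue + 180°
H' = (317 + 180) mod 360 = 137°
S and L unchanged.
= HSL(137°, 100%, 85%)


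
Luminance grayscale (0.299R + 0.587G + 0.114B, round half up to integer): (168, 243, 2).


Gray = 0.299×R + 0.587×G + 0.114×B
Gray = 0.299×168 + 0.587×243 + 0.114×2
Gray = 50.232 + 142.641 + 0.228
Gray = 193.101 → round half up → 193
Gray = 193


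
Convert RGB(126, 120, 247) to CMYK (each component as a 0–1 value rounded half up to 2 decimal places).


R'=126/255≈0.4941, G'=120/255≈0.4706, B'=247/255≈0.9686
K = 1 - max(R',G',B') = 1 - 247/255 = 8/255 = 0.03137… → 0.03
(1-R'-K)/(1-K) simplifies to (max-R)/max with max = 247:
C = (247-126)/247 = 121/247 = 0.48987… → 0.49
M = (247-120)/247 = 127/247 = 0.51417… → 0.51
Y = (247-247)/247 = 0/247 = 0 → 0.00
= CMYK(0.49, 0.51, 0.00, 0.03)


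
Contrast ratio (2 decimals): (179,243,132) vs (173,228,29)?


Linearize each sRGB channel c=v/255: c/12.92 if c ≤ 0.04045 else ((c+0.055)/1.055)^2.4
L = 0.2126×R_lin + 0.7152×G_lin + 0.0722×B_lin
Color 1 (179,243,132):
  R=179: 179/255≈0.7020 > 0.04045 → ((0.7020+0.055)/1.055)^2.4 ≈ 0.45079
  G=243: 243/255≈0.9529 > 0.04045 → ((0.9529+0.055)/1.055)^2.4 ≈ 0.89627
  B=132: 132/255≈0.5176 > 0.04045 → ((0.5176+0.055)/1.055)^2.4 ≈ 0.23074
  L1 = 0.2126×0.45079 + 0.7152×0.89627 + 0.0722×0.23074 ≈ 0.75351
Color 2 (173,228,29):
  R=173: 173/255≈0.6784 > 0.04045 → ((0.6784+0.055)/1.055)^2.4 ≈ 0.41789
  G=228: 228/255≈0.8941 > 0.04045 → ((0.8941+0.055)/1.055)^2.4 ≈ 0.77582
  B=29: 29/255≈0.1137 > 0.04045 → ((0.1137+0.055)/1.055)^2.4 ≈ 0.01229
  L2 = 0.2126×0.41789 + 0.7152×0.77582 + 0.0722×0.01229 ≈ 0.64460
Lighter = 0.75351, Darker = 0.64460
Ratio = (L_lighter + 0.05) / (L_darker + 0.05)
Ratio = (0.75351 + 0.05) / (0.64460 + 0.05) = 0.80351 / 0.69460 ≈ 1.1568
Ratio ≈ 1.16:1


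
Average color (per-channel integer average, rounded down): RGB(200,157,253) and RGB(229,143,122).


Midpoint: each channel = ⌊(C₁+C₂)/2⌋
R: ⌊(200+229)/2⌋ = 214
G: ⌊(157+143)/2⌋ = 150
B: ⌊(253+122)/2⌋ = 187
= RGB(214, 150, 187)


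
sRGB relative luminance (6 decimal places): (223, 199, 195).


Linearize each channel (sRGB transfer function): c = v/255; c_lin = c/12.92 if c ≤ 0.04045, else ((c+0.055)/1.055)^2.4
  R: 223/255 ≈ 0.874510 > 0.04045 → ((0.874510+0.055)/1.055)^2.4 ≈ 0.737910
  G: 199/255 ≈ 0.780392 > 0.04045 → ((0.780392+0.055)/1.055)^2.4 ≈ 0.571125
  B: 195/255 ≈ 0.764706 > 0.04045 → ((0.764706+0.055)/1.055)^2.4 ≈ 0.545724
R_lin = 0.737910, G_lin = 0.571125, B_lin = 0.545724
L = 0.2126×R + 0.7152×G + 0.0722×B
L = 0.2126×0.737910 + 0.7152×0.571125 + 0.0722×0.545724
L ≈ 0.604750


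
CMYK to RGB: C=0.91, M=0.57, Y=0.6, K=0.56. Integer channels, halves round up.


R = 255 × (1-C) × (1-K) = 255 × 0.09 × 0.44 = 10.098 → 10
G = 255 × (1-M) × (1-K) = 255 × 0.43 × 0.44 = 48.246 → 48
B = 255 × (1-Y) × (1-K) = 255 × 0.40 × 0.44 = 44.88 → 45
= RGB(10, 48, 45)


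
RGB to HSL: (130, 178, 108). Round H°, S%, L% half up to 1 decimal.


Normalize: R'=130/255≈0.5098, G'=178/255≈0.6980, B'=108/255≈0.4235
Max=178/255, Min=108/255, Δ=Max-Min=70/255
L = (Max+Min)/2 = (178+108)/510 = 286/510 = 0.56078… → L = 56.1%
L > 0.5 → S = Δ/(2-Max-Min) = 70/(510-178-108) = 70/224 = 0.3125 → S = 31.3%
(the 1/255 factors cancel in S and H, so raw channel differences can be used)
Max is G' → H = 60 × ((B-R)/Δ + 2) = 60 × ((108-130)/70 + 2)
  -22/70 + 2 = -0.3142… + 2 = 1.6857…
  H = 60 × 1.6857… = 101.142…° → H = 101.1°
= HSL(101.1°, 31.3%, 56.1%)


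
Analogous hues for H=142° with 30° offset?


Base hue: 142°
Left analog: (142 - 30) mod 360 = 112°
Right analog: (142 + 30) mod 360 = 172°
Analogous hues = 112° and 172°


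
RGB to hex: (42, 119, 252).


R = 42 → 2A (hex)
G = 119 → 77 (hex)
B = 252 → FC (hex)
Hex = #2A77FC


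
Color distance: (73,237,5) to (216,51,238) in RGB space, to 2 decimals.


d = √[(R₁-R₂)² + (G₁-G₂)² + (B₁-B₂)²]
d = √[(73-216)² + (237-51)² + (5-238)²]
d = √[20449 + 34596 + 54289]
d = √109334
d ≈ 330.66


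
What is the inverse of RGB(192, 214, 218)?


Invert: (255-R, 255-G, 255-B)
R: 255-192 = 63
G: 255-214 = 41
B: 255-218 = 37
= RGB(63, 41, 37)


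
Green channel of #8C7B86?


Color: #8C7B86
R = 8C = 140
G = 7B = 123
B = 86 = 134
Green = 123


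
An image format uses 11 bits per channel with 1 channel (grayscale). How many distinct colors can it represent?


Total bits = 11 bits/channel × 1 channels = 11 bits
Distinct colors = 2^11
= 2,048 colors


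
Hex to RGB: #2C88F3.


2C → 44 (R)
88 → 136 (G)
F3 → 243 (B)
= RGB(44, 136, 243)


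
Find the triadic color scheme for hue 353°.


Triadic: equally spaced at 120° intervals
H1 = 353°
H2 = (353 + 120) mod 360 = 113°
H3 = (353 + 240) mod 360 = 233°
Triadic = 353°, 113°, 233°


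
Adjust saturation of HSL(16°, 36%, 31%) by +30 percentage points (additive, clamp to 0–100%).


Original S = 36%
Adjustment = +30 percentage points
New S = 36 + (30) = 66
Clamp to [0, 100] → 66
= HSL(16°, 66%, 31%)


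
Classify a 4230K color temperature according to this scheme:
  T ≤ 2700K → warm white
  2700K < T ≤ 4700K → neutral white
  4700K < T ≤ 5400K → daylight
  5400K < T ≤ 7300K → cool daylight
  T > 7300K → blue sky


Temperature: 4230K
2700K < 4230K ≤ 4700K → neutral white
Classification: neutral white


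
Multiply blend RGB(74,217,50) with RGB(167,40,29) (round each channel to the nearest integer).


Multiply: C = A×B/255, rounded to nearest integer
R: 74×167/255 = 12358/255 ≈ 48.463 → 48
G: 217×40/255 = 8680/255 ≈ 34.039 → 34
B: 50×29/255 = 1450/255 ≈ 5.686 → 6
= RGB(48, 34, 6)


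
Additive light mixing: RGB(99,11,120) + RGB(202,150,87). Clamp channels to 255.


Additive: each channel = min(255, C₁+C₂)
R: 99+202 = 301 → 255
G: 11+150 = 161 → 161
B: 120+87 = 207 → 207
= RGB(255, 161, 207)


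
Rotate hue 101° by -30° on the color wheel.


New hue = (H + rotation) mod 360
New hue = (101 -30) mod 360
= 71 mod 360
= 71°


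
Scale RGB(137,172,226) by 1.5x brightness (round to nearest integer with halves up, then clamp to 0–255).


Multiply each channel by 1.5, round half up, clamp to [0, 255]
R: 137×1.5 = 205.5 → round → 206
G: 172×1.5 = 258 → clamp → 255
B: 226×1.5 = 339 → clamp → 255
= RGB(206, 255, 255)


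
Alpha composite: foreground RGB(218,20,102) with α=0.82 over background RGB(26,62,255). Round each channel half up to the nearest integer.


C = α×F + (1-α)×B, with 1-α = 0.18
R: 0.82×218 + 0.18×26 = 178.76 + 4.68 = 183.44 → 183
G: 0.82×20 + 0.18×62 = 16.40 + 11.16 = 27.56 → 28
B: 0.82×102 + 0.18×255 = 83.64 + 45.90 = 129.54 → 130
= RGB(183, 28, 130)


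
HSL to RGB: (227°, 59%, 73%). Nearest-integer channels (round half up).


H=227°, S=0.59, L=0.73
C = (1-|2L-1|)×S = (1-|0.46|)×0.59 = 0.3186
H' = H/60 = 227/60 ≈ 3.7833; X = C×(1-|H' mod 2 - 1|) = 0.06903
m = L - C/2 = 0.73 - 0.1593 = 0.5707
Sector ⌊H'⌋ = 3 → (R',G',B') = (0.0, 0.06903, 0.3186)
RGB = ((R'+m)×255, (G'+m)×255, (B'+m)×255) = (145.5285, 163.13115, 226.7715)
Round half up → RGB(146, 163, 227)


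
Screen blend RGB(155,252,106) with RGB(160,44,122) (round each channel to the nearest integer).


Screen: C = 255 - (255-A)×(255-B)/255, rounded to nearest integer
R: 255 - (255-155)×(255-160)/255 = 255 - 9500/255 ≈ 255 - 37.255 = 217.745 → 218
G: 255 - (255-252)×(255-44)/255 = 255 - 633/255 ≈ 255 - 2.482 = 252.518 → 253
B: 255 - (255-106)×(255-122)/255 = 255 - 19817/255 ≈ 255 - 77.714 = 177.286 → 177
= RGB(218, 253, 177)


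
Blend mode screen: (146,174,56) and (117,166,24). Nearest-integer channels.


Screen: C = 255 - (255-A)×(255-B)/255, rounded to nearest integer
R: 255 - (255-146)×(255-117)/255 = 255 - 15042/255 ≈ 255 - 58.988 = 196.012 → 196
G: 255 - (255-174)×(255-166)/255 = 255 - 7209/255 ≈ 255 - 28.271 = 226.729 → 227
B: 255 - (255-56)×(255-24)/255 = 255 - 45969/255 ≈ 255 - 180.271 = 74.729 → 75
= RGB(196, 227, 75)


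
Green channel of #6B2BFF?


Color: #6B2BFF
R = 6B = 107
G = 2B = 43
B = FF = 255
Green = 43


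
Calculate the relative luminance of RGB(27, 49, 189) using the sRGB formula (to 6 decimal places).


Linearize each channel (sRGB transfer function): c = v/255; c_lin = c/12.92 if c ≤ 0.04045, else ((c+0.055)/1.055)^2.4
  R: 27/255 ≈ 0.105882 > 0.04045 → ((0.105882+0.055)/1.055)^2.4 ≈ 0.010960
  G: 49/255 ≈ 0.192157 > 0.04045 → ((0.192157+0.055)/1.055)^2.4 ≈ 0.030713
  B: 189/255 ≈ 0.741176 > 0.04045 → ((0.741176+0.055)/1.055)^2.4 ≈ 0.508881
R_lin = 0.010960, G_lin = 0.030713, B_lin = 0.508881
L = 0.2126×R + 0.7152×G + 0.0722×B
L = 0.2126×0.010960 + 0.7152×0.030713 + 0.0722×0.508881
L ≈ 0.061038


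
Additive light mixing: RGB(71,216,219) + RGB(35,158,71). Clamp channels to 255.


Additive: each channel = min(255, C₁+C₂)
R: 71+35 = 106 → 106
G: 216+158 = 374 → 255
B: 219+71 = 290 → 255
= RGB(106, 255, 255)


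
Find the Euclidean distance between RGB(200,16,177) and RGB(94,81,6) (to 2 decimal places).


d = √[(R₁-R₂)² + (G₁-G₂)² + (B₁-B₂)²]
d = √[(200-94)² + (16-81)² + (177-6)²]
d = √[11236 + 4225 + 29241]
d = √44702
d ≈ 211.43


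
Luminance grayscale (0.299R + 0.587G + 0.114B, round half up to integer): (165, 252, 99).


Gray = 0.299×R + 0.587×G + 0.114×B
Gray = 0.299×165 + 0.587×252 + 0.114×99
Gray = 49.335 + 147.924 + 11.286
Gray = 208.545 → round half up → 209
Gray = 209


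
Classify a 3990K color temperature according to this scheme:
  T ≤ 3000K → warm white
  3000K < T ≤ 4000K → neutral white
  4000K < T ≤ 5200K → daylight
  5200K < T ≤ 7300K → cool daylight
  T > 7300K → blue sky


Temperature: 3990K
3000K < 3990K ≤ 4000K → neutral white
Classification: neutral white


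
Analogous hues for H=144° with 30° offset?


Base hue: 144°
Left analog: (144 - 30) mod 360 = 114°
Right analog: (144 + 30) mod 360 = 174°
Analogous hues = 114° and 174°


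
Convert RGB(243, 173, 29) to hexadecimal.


R = 243 → F3 (hex)
G = 173 → AD (hex)
B = 29 → 1D (hex)
Hex = #F3AD1D


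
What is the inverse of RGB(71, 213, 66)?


Invert: (255-R, 255-G, 255-B)
R: 255-71 = 184
G: 255-213 = 42
B: 255-66 = 189
= RGB(184, 42, 189)


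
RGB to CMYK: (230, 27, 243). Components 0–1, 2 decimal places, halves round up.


R'=230/255≈0.9020, G'=27/255≈0.1059, B'=243/255≈0.9529
K = 1 - max(R',G',B') = 1 - 243/255 = 12/255 = 0.04705… → 0.05
(1-R'-K)/(1-K) simplifies to (max-R)/max with max = 243:
C = (243-230)/243 = 13/243 = 0.05349… → 0.05
M = (243-27)/243 = 216/243 = 0.88888… → 0.89
Y = (243-243)/243 = 0/243 = 0 → 0.00
= CMYK(0.05, 0.89, 0.00, 0.05)


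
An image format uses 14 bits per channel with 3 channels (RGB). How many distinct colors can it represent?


Total bits = 14 bits/channel × 3 channels = 42 bits
Distinct colors = 2^42
= 4,398,046,511,104 colors


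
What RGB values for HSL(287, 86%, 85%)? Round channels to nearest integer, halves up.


H=287°, S=0.86, L=0.85
C = (1-|2L-1|)×S = (1-|0.70|)×0.86 = 0.258
H' = H/60 = 287/60 ≈ 4.7833; X = C×(1-|H' mod 2 - 1|) = 0.2021
m = L - C/2 = 0.85 - 0.129 = 0.721
Sector ⌊H'⌋ = 4 → (R',G',B') = (0.2021, 0.0, 0.258)
RGB = ((R'+m)×255, (G'+m)×255, (B'+m)×255) = (235.3905, 183.855, 249.645)
Round half up → RGB(235, 184, 250)


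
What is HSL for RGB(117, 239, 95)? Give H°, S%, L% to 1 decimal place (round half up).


Normalize: R'=117/255≈0.4588, G'=239/255≈0.9373, B'=95/255≈0.3725
Max=239/255, Min=95/255, Δ=Max-Min=144/255
L = (Max+Min)/2 = (239+95)/510 = 334/510 = 0.65490… → L = 65.5%
L > 0.5 → S = Δ/(2-Max-Min) = 144/(510-239-95) = 144/176 = 0.81818… → S = 81.8%
(the 1/255 factors cancel in S and H, so raw channel differences can be used)
Max is G' → H = 60 × ((B-R)/Δ + 2) = 60 × ((95-117)/144 + 2)
  -22/144 + 2 = -0.1527… + 2 = 1.8472…
  H = 60 × 1.8472… = 110.833…° → H = 110.8°
= HSL(110.8°, 81.8%, 65.5%)


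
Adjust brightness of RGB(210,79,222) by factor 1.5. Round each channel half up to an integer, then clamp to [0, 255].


Multiply each channel by 1.5, round half up, clamp to [0, 255]
R: 210×1.5 = 315 → clamp → 255
G: 79×1.5 = 118.5 → round → 119
B: 222×1.5 = 333 → clamp → 255
= RGB(255, 119, 255)


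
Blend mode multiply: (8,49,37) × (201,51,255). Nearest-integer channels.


Multiply: C = A×B/255, rounded to nearest integer
R: 8×201/255 = 1608/255 ≈ 6.306 → 6
G: 49×51/255 = 2499/255 ≈ 9.800 → 10
B: 37×255/255 = 9435/255 ≈ 37.000 → 37
= RGB(6, 10, 37)


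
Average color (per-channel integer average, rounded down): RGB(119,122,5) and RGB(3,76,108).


Midpoint: each channel = ⌊(C₁+C₂)/2⌋
R: ⌊(119+3)/2⌋ = 61
G: ⌊(122+76)/2⌋ = 99
B: ⌊(5+108)/2⌋ = 56
= RGB(61, 99, 56)


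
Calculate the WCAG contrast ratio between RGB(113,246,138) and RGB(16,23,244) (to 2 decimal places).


Linearize each sRGB channel c=v/255: c/12.92 if c ≤ 0.04045 else ((c+0.055)/1.055)^2.4
L = 0.2126×R_lin + 0.7152×G_lin + 0.0722×B_lin
Color 1 (113,246,138):
  R=113: 113/255≈0.4431 > 0.04045 → ((0.4431+0.055)/1.055)^2.4 ≈ 0.16513
  G=246: 246/255≈0.9647 > 0.04045 → ((0.9647+0.055)/1.055)^2.4 ≈ 0.92158
  B=138: 138/255≈0.5412 > 0.04045 → ((0.5412+0.055)/1.055)^2.4 ≈ 0.25415
  L1 = 0.2126×0.16513 + 0.7152×0.92158 + 0.0722×0.25415 ≈ 0.71257
Color 2 (16,23,244):
  R=16: 16/255≈0.0627 > 0.04045 → ((0.0627+0.055)/1.055)^2.4 ≈ 0.00518
  G=23: 23/255≈0.0902 > 0.04045 → ((0.0902+0.055)/1.055)^2.4 ≈ 0.00857
  B=244: 244/255≈0.9569 > 0.04045 → ((0.9569+0.055)/1.055)^2.4 ≈ 0.90466
  L2 = 0.2126×0.00518 + 0.7152×0.00857 + 0.0722×0.90466 ≈ 0.07255
Lighter = 0.71257, Darker = 0.07255
Ratio = (L_lighter + 0.05) / (L_darker + 0.05)
Ratio = (0.71257 + 0.05) / (0.07255 + 0.05) = 0.76257 / 0.12255 ≈ 6.2227
Ratio ≈ 6.22:1


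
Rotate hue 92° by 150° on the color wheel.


New hue = (H + rotation) mod 360
New hue = (92 + 150) mod 360
= 242 mod 360
= 242°


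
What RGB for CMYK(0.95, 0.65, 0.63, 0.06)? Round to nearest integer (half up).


R = 255 × (1-C) × (1-K) = 255 × 0.05 × 0.94 = 11.985 → 12
G = 255 × (1-M) × (1-K) = 255 × 0.35 × 0.94 = 83.895 → 84
B = 255 × (1-Y) × (1-K) = 255 × 0.37 × 0.94 = 88.689 → 89
= RGB(12, 84, 89)


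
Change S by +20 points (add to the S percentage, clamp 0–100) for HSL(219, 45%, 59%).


Original S = 45%
Adjustment = +20 percentage points
New S = 45 + (20) = 65
Clamp to [0, 100] → 65
= HSL(219°, 65%, 59%)


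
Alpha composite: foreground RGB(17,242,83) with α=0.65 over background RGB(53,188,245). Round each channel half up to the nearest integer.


C = α×F + (1-α)×B, with 1-α = 0.35
R: 0.65×17 + 0.35×53 = 11.05 + 18.55 = 29.60 → 30
G: 0.65×242 + 0.35×188 = 157.30 + 65.80 = 223.10 → 223
B: 0.65×83 + 0.35×245 = 53.95 + 85.75 = 139.70 → 140
= RGB(30, 223, 140)


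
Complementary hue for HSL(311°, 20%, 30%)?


Complement = opposite side of color wheel = hue + 180°
H' = (311 + 180) mod 360 = 131°
S and L unchanged.
= HSL(131°, 20%, 30%)


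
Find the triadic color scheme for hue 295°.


Triadic: equally spaced at 120° intervals
H1 = 295°
H2 = (295 + 120) mod 360 = 55°
H3 = (295 + 240) mod 360 = 175°
Triadic = 295°, 55°, 175°


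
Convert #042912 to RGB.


04 → 4 (R)
29 → 41 (G)
12 → 18 (B)
= RGB(4, 41, 18)


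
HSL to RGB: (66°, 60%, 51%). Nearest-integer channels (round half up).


H=66°, S=0.60, L=0.51
C = (1-|2L-1|)×S = (1-|0.02|)×0.60 = 0.588
H' = H/60 = 66/60 ≈ 1.1000; X = C×(1-|H' mod 2 - 1|) = 0.5292
m = L - C/2 = 0.51 - 0.294 = 0.216
Sector ⌊H'⌋ = 1 → (R',G',B') = (0.5292, 0.588, 0.0)
RGB = ((R'+m)×255, (G'+m)×255, (B'+m)×255) = (190.026, 205.02, 55.08)
Round half up → RGB(190, 205, 55)


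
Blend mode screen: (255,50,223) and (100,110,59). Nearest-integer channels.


Screen: C = 255 - (255-A)×(255-B)/255, rounded to nearest integer
R: 255 - (255-255)×(255-100)/255 = 255 - 0/255 ≈ 255 - 0.000 = 255.000 → 255
G: 255 - (255-50)×(255-110)/255 = 255 - 29725/255 ≈ 255 - 116.569 = 138.431 → 138
B: 255 - (255-223)×(255-59)/255 = 255 - 6272/255 ≈ 255 - 24.596 = 230.404 → 230
= RGB(255, 138, 230)


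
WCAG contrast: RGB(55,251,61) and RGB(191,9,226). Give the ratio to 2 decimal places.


Linearize each sRGB channel c=v/255: c/12.92 if c ≤ 0.04045 else ((c+0.055)/1.055)^2.4
L = 0.2126×R_lin + 0.7152×G_lin + 0.0722×B_lin
Color 1 (55,251,61):
  R=55: 55/255≈0.2157 > 0.04045 → ((0.2157+0.055)/1.055)^2.4 ≈ 0.03820
  G=251: 251/255≈0.9843 > 0.04045 → ((0.9843+0.055)/1.055)^2.4 ≈ 0.96469
  B=61: 61/255≈0.2392 > 0.04045 → ((0.2392+0.055)/1.055)^2.4 ≈ 0.04667
  L1 = 0.2126×0.03820 + 0.7152×0.96469 + 0.0722×0.04667 ≈ 0.70144
Color 2 (191,9,226):
  R=191: 191/255≈0.7490 > 0.04045 → ((0.7490+0.055)/1.055)^2.4 ≈ 0.52100
  G=9: 9/255≈0.0353 ≤ 0.04045 → 0.0353/12.92 ≈ 0.00273
  B=226: 226/255≈0.8863 > 0.04045 → ((0.8863+0.055)/1.055)^2.4 ≈ 0.76052
  L2 = 0.2126×0.52100 + 0.7152×0.00273 + 0.0722×0.76052 ≈ 0.16763
Lighter = 0.70144, Darker = 0.16763
Ratio = (L_lighter + 0.05) / (L_darker + 0.05)
Ratio = (0.70144 + 0.05) / (0.16763 + 0.05) = 0.75144 / 0.21763 ≈ 3.4529
Ratio ≈ 3.45:1


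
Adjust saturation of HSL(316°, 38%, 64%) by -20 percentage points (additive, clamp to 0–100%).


Original S = 38%
Adjustment = -20 percentage points
New S = 38 + (-20) = 18
Clamp to [0, 100] → 18
= HSL(316°, 18%, 64%)


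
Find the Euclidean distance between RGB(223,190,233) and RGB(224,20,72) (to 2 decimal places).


d = √[(R₁-R₂)² + (G₁-G₂)² + (B₁-B₂)²]
d = √[(223-224)² + (190-20)² + (233-72)²]
d = √[1 + 28900 + 25921]
d = √54822
d ≈ 234.14


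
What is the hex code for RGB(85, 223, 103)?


R = 85 → 55 (hex)
G = 223 → DF (hex)
B = 103 → 67 (hex)
Hex = #55DF67


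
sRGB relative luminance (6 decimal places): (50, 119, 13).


Linearize each channel (sRGB transfer function): c = v/255; c_lin = c/12.92 if c ≤ 0.04045, else ((c+0.055)/1.055)^2.4
  R: 50/255 ≈ 0.196078 > 0.04045 → ((0.196078+0.055)/1.055)^2.4 ≈ 0.031896
  G: 119/255 ≈ 0.466667 > 0.04045 → ((0.466667+0.055)/1.055)^2.4 ≈ 0.184475
  B: 13/255 ≈ 0.050980 > 0.04045 → ((0.050980+0.055)/1.055)^2.4 ≈ 0.004025
R_lin = 0.031896, G_lin = 0.184475, B_lin = 0.004025
L = 0.2126×R + 0.7152×G + 0.0722×B
L = 0.2126×0.031896 + 0.7152×0.184475 + 0.0722×0.004025
L ≈ 0.139008


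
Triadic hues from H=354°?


Triadic: equally spaced at 120° intervals
H1 = 354°
H2 = (354 + 120) mod 360 = 114°
H3 = (354 + 240) mod 360 = 234°
Triadic = 354°, 114°, 234°


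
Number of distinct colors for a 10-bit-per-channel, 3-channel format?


Total bits = 10 bits/channel × 3 channels = 30 bits
Distinct colors = 2^30
= 1,073,741,824 colors


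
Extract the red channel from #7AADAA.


Color: #7AADAA
R = 7A = 122
G = AD = 173
B = AA = 170
Red = 122


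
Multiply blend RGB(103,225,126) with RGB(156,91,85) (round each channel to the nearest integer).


Multiply: C = A×B/255, rounded to nearest integer
R: 103×156/255 = 16068/255 ≈ 63.012 → 63
G: 225×91/255 = 20475/255 ≈ 80.294 → 80
B: 126×85/255 = 10710/255 ≈ 42.000 → 42
= RGB(63, 80, 42)


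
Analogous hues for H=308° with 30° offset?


Base hue: 308°
Left analog: (308 - 30) mod 360 = 278°
Right analog: (308 + 30) mod 360 = 338°
Analogous hues = 278° and 338°


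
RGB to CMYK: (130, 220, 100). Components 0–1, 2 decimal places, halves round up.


R'=130/255≈0.5098, G'=220/255≈0.8627, B'=100/255≈0.3922
K = 1 - max(R',G',B') = 1 - 220/255 = 35/255 = 0.13725… → 0.14
(1-R'-K)/(1-K) simplifies to (max-R)/max with max = 220:
C = (220-130)/220 = 90/220 = 0.40909… → 0.41
M = (220-220)/220 = 0/220 = 0 → 0.00
Y = (220-100)/220 = 120/220 = 0.54545… → 0.55
= CMYK(0.41, 0.00, 0.55, 0.14)


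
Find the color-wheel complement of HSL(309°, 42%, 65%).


Complement = opposite side of color wheel = hue + 180°
H' = (309 + 180) mod 360 = 129°
S and L unchanged.
= HSL(129°, 42%, 65%)


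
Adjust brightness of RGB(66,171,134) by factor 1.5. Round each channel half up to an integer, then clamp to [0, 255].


Multiply each channel by 1.5, round half up, clamp to [0, 255]
R: 66×1.5 = 99
G: 171×1.5 = 256.5 → round → 257 → clamp → 255
B: 134×1.5 = 201
= RGB(99, 255, 201)


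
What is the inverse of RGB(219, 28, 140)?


Invert: (255-R, 255-G, 255-B)
R: 255-219 = 36
G: 255-28 = 227
B: 255-140 = 115
= RGB(36, 227, 115)


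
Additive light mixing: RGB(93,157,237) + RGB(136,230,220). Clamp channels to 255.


Additive: each channel = min(255, C₁+C₂)
R: 93+136 = 229 → 229
G: 157+230 = 387 → 255
B: 237+220 = 457 → 255
= RGB(229, 255, 255)


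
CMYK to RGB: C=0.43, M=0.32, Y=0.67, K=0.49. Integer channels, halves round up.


R = 255 × (1-C) × (1-K) = 255 × 0.57 × 0.51 = 74.1285 → 74
G = 255 × (1-M) × (1-K) = 255 × 0.68 × 0.51 = 88.434 → 88
B = 255 × (1-Y) × (1-K) = 255 × 0.33 × 0.51 = 42.9165 → 43
= RGB(74, 88, 43)


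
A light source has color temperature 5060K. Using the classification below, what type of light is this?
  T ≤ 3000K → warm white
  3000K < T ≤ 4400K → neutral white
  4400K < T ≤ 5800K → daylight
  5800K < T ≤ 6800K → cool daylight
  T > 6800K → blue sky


Temperature: 5060K
4400K < 5060K ≤ 5800K → daylight
Classification: daylight


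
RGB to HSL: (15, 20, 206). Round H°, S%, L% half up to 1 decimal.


Normalize: R'=15/255≈0.0588, G'=20/255≈0.0784, B'=206/255≈0.8078
Max=206/255, Min=15/255, Δ=Max-Min=191/255
L = (Max+Min)/2 = (206+15)/510 = 221/510 = 0.43333… → L = 43.3%
L ≤ 0.5 → S = Δ/(Max+Min) = 191/(206+15) = 191/221 = 0.86425… → S = 86.4%
(the 1/255 factors cancel in S and H, so raw channel differences can be used)
Max is B' → H = 60 × ((R-G)/Δ + 4) = 60 × ((15-20)/191 + 4)
  -5/191 + 4 = -0.0261… + 4 = 3.9738…
  H = 60 × 3.9738… = 238.429…° → H = 238.4°
= HSL(238.4°, 86.4%, 43.3%)


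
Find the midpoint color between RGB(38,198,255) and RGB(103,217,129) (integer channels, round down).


Midpoint: each channel = ⌊(C₁+C₂)/2⌋
R: ⌊(38+103)/2⌋ = 70
G: ⌊(198+217)/2⌋ = 207
B: ⌊(255+129)/2⌋ = 192
= RGB(70, 207, 192)


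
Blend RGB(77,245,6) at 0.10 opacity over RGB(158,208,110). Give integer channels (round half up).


C = α×F + (1-α)×B, with 1-α = 0.90
R: 0.10×77 + 0.90×158 = 7.70 + 142.20 = 149.90 → 150
G: 0.10×245 + 0.90×208 = 24.50 + 187.20 = 211.70 → 212
B: 0.10×6 + 0.90×110 = 0.60 + 99.00 = 99.60 → 100
= RGB(150, 212, 100)


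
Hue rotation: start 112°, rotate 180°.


New hue = (H + rotation) mod 360
New hue = (112 + 180) mod 360
= 292 mod 360
= 292°


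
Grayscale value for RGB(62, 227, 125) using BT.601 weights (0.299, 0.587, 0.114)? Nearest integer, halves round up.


Gray = 0.299×R + 0.587×G + 0.114×B
Gray = 0.299×62 + 0.587×227 + 0.114×125
Gray = 18.538 + 133.249 + 14.250
Gray = 166.037 → round half up → 166
Gray = 166


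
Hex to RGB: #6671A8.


66 → 102 (R)
71 → 113 (G)
A8 → 168 (B)
= RGB(102, 113, 168)


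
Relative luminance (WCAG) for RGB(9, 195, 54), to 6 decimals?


Linearize each channel (sRGB transfer function): c = v/255; c_lin = c/12.92 if c ≤ 0.04045, else ((c+0.055)/1.055)^2.4
  R: 9/255 ≈ 0.035294 ≤ 0.04045 → 0.035294/12.92 ≈ 0.002732
  G: 195/255 ≈ 0.764706 > 0.04045 → ((0.764706+0.055)/1.055)^2.4 ≈ 0.545724
  B: 54/255 ≈ 0.211765 > 0.04045 → ((0.211765+0.055)/1.055)^2.4 ≈ 0.036889
R_lin = 0.002732, G_lin = 0.545724, B_lin = 0.036889
L = 0.2126×R + 0.7152×G + 0.0722×B
L = 0.2126×0.002732 + 0.7152×0.545724 + 0.0722×0.036889
L ≈ 0.393546


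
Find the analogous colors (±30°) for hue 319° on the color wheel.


Base hue: 319°
Left analog: (319 - 30) mod 360 = 289°
Right analog: (319 + 30) mod 360 = 349°
Analogous hues = 289° and 349°


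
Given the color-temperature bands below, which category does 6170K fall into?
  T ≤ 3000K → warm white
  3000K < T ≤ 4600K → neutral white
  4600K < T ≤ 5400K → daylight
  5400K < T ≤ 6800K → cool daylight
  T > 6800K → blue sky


Temperature: 6170K
5400K < 6170K ≤ 6800K → cool daylight
Classification: cool daylight


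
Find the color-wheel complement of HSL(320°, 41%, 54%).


Complement = opposite side of color wheel = hue + 180°
H' = (320 + 180) mod 360 = 140°
S and L unchanged.
= HSL(140°, 41%, 54%)


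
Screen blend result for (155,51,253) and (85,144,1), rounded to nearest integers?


Screen: C = 255 - (255-A)×(255-B)/255, rounded to nearest integer
R: 255 - (255-155)×(255-85)/255 = 255 - 17000/255 ≈ 255 - 66.667 = 188.333 → 188
G: 255 - (255-51)×(255-144)/255 = 255 - 22644/255 ≈ 255 - 88.800 = 166.200 → 166
B: 255 - (255-253)×(255-1)/255 = 255 - 508/255 ≈ 255 - 1.992 = 253.008 → 253
= RGB(188, 166, 253)


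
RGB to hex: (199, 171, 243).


R = 199 → C7 (hex)
G = 171 → AB (hex)
B = 243 → F3 (hex)
Hex = #C7ABF3


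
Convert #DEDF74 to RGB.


DE → 222 (R)
DF → 223 (G)
74 → 116 (B)
= RGB(222, 223, 116)


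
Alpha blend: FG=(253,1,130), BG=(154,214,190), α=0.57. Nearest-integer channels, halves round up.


C = α×F + (1-α)×B, with 1-α = 0.43
R: 0.57×253 + 0.43×154 = 144.21 + 66.22 = 210.43 → 210
G: 0.57×1 + 0.43×214 = 0.57 + 92.02 = 92.59 → 93
B: 0.57×130 + 0.43×190 = 74.10 + 81.70 = 155.80 → 156
= RGB(210, 93, 156)


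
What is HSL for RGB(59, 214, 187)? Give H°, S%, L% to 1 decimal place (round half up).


Normalize: R'=59/255≈0.2314, G'=214/255≈0.8392, B'=187/255≈0.7333
Max=214/255, Min=59/255, Δ=Max-Min=155/255
L = (Max+Min)/2 = (214+59)/510 = 273/510 = 0.53529… → L = 53.5%
L > 0.5 → S = Δ/(2-Max-Min) = 155/(510-214-59) = 155/237 = 0.65400… → S = 65.4%
(the 1/255 factors cancel in S and H, so raw channel differences can be used)
Max is G' → H = 60 × ((B-R)/Δ + 2) = 60 × ((187-59)/155 + 2)
  128/155 + 2 = 0.8258… + 2 = 2.8258…
  H = 60 × 2.8258… = 169.548…° → H = 169.5°
= HSL(169.5°, 65.4%, 53.5%)


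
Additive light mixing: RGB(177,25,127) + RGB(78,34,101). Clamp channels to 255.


Additive: each channel = min(255, C₁+C₂)
R: 177+78 = 255 → 255
G: 25+34 = 59 → 59
B: 127+101 = 228 → 228
= RGB(255, 59, 228)


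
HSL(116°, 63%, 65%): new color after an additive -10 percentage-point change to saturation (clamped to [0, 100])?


Original S = 63%
Adjustment = -10 percentage points
New S = 63 + (-10) = 53
Clamp to [0, 100] → 53
= HSL(116°, 53%, 65%)


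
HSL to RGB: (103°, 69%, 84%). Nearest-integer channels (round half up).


H=103°, S=0.69, L=0.84
C = (1-|2L-1|)×S = (1-|0.68|)×0.69 = 0.2208
H' = H/60 = 103/60 ≈ 1.7167; X = C×(1-|H' mod 2 - 1|) = 0.06256
m = L - C/2 = 0.84 - 0.1104 = 0.7296
Sector ⌊H'⌋ = 1 → (R',G',B') = (0.06256, 0.2208, 0.0)
RGB = ((R'+m)×255, (G'+m)×255, (B'+m)×255) = (202.0008, 242.352, 186.048)
Round half up → RGB(202, 242, 186)


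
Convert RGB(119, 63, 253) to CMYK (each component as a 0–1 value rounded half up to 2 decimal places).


R'=119/255≈0.4667, G'=63/255≈0.2471, B'=253/255≈0.9922
K = 1 - max(R',G',B') = 1 - 253/255 = 2/255 = 0.00784… → 0.01
(1-R'-K)/(1-K) simplifies to (max-R)/max with max = 253:
C = (253-119)/253 = 134/253 = 0.52964… → 0.53
M = (253-63)/253 = 190/253 = 0.75098… → 0.75
Y = (253-253)/253 = 0/253 = 0 → 0.00
= CMYK(0.53, 0.75, 0.00, 0.01)


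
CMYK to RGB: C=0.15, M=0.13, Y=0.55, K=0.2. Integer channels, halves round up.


R = 255 × (1-C) × (1-K) = 255 × 0.85 × 0.80 = 173.4 → 173
G = 255 × (1-M) × (1-K) = 255 × 0.87 × 0.80 = 177.48 → 177
B = 255 × (1-Y) × (1-K) = 255 × 0.45 × 0.80 = 91.8 → 92
= RGB(173, 177, 92)


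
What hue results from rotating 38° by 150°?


New hue = (H + rotation) mod 360
New hue = (38 + 150) mod 360
= 188 mod 360
= 188°


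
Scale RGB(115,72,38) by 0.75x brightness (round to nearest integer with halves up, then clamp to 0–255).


Multiply each channel by 0.75, round half up, clamp to [0, 255]
R: 115×0.75 = 86.25 → round → 86
G: 72×0.75 = 54
B: 38×0.75 = 28.5 → round → 29
= RGB(86, 54, 29)


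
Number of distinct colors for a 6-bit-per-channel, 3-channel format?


Total bits = 6 bits/channel × 3 channels = 18 bits
Distinct colors = 2^18
= 262,144 colors


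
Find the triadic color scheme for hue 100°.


Triadic: equally spaced at 120° intervals
H1 = 100°
H2 = (100 + 120) mod 360 = 220°
H3 = (100 + 240) mod 360 = 340°
Triadic = 100°, 220°, 340°


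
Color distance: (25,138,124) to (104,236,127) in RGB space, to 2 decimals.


d = √[(R₁-R₂)² + (G₁-G₂)² + (B₁-B₂)²]
d = √[(25-104)² + (138-236)² + (124-127)²]
d = √[6241 + 9604 + 9]
d = √15854
d ≈ 125.91


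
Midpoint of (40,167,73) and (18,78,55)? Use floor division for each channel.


Midpoint: each channel = ⌊(C₁+C₂)/2⌋
R: ⌊(40+18)/2⌋ = 29
G: ⌊(167+78)/2⌋ = 122
B: ⌊(73+55)/2⌋ = 64
= RGB(29, 122, 64)


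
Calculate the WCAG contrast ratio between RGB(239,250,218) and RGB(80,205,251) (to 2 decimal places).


Linearize each sRGB channel c=v/255: c/12.92 if c ≤ 0.04045 else ((c+0.055)/1.055)^2.4
L = 0.2126×R_lin + 0.7152×G_lin + 0.0722×B_lin
Color 1 (239,250,218):
  R=239: 239/255≈0.9373 > 0.04045 → ((0.9373+0.055)/1.055)^2.4 ≈ 0.86316
  G=250: 250/255≈0.9804 > 0.04045 → ((0.9804+0.055)/1.055)^2.4 ≈ 0.95597
  B=218: 218/255≈0.8549 > 0.04045 → ((0.8549+0.055)/1.055)^2.4 ≈ 0.70110
  L1 = 0.2126×0.86316 + 0.7152×0.95597 + 0.0722×0.70110 ≈ 0.91784
Color 2 (80,205,251):
  R=80: 80/255≈0.3137 > 0.04045 → ((0.3137+0.055)/1.055)^2.4 ≈ 0.08022
  G=205: 205/255≈0.8039 > 0.04045 → ((0.8039+0.055)/1.055)^2.4 ≈ 0.61050
  B=251: 251/255≈0.9843 > 0.04045 → ((0.9843+0.055)/1.055)^2.4 ≈ 0.96469
  L2 = 0.2126×0.08022 + 0.7152×0.61050 + 0.0722×0.96469 ≈ 0.52333
Lighter = 0.91784, Darker = 0.52333
Ratio = (L_lighter + 0.05) / (L_darker + 0.05)
Ratio = (0.91784 + 0.05) / (0.52333 + 0.05) = 0.96784 / 0.57333 ≈ 1.6881
Ratio ≈ 1.69:1


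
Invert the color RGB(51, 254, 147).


Invert: (255-R, 255-G, 255-B)
R: 255-51 = 204
G: 255-254 = 1
B: 255-147 = 108
= RGB(204, 1, 108)


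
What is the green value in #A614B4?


Color: #A614B4
R = A6 = 166
G = 14 = 20
B = B4 = 180
Green = 20


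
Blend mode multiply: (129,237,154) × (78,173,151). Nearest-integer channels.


Multiply: C = A×B/255, rounded to nearest integer
R: 129×78/255 = 10062/255 ≈ 39.459 → 39
G: 237×173/255 = 41001/255 ≈ 160.788 → 161
B: 154×151/255 = 23254/255 ≈ 91.192 → 91
= RGB(39, 161, 91)


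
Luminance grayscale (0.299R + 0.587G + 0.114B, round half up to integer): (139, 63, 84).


Gray = 0.299×R + 0.587×G + 0.114×B
Gray = 0.299×139 + 0.587×63 + 0.114×84
Gray = 41.561 + 36.981 + 9.576
Gray = 88.118 → round half up → 88
Gray = 88


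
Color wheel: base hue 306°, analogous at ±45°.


Base hue: 306°
Left analog: (306 - 45) mod 360 = 261°
Right analog: (306 + 45) mod 360 = 351°
Analogous hues = 261° and 351°


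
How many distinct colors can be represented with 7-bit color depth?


Colors = 2^bits = 2^7
= 128 colors


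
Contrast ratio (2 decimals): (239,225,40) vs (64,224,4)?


Linearize each sRGB channel c=v/255: c/12.92 if c ≤ 0.04045 else ((c+0.055)/1.055)^2.4
L = 0.2126×R_lin + 0.7152×G_lin + 0.0722×B_lin
Color 1 (239,225,40):
  R=239: 239/255≈0.9373 > 0.04045 → ((0.9373+0.055)/1.055)^2.4 ≈ 0.86316
  G=225: 225/255≈0.8824 > 0.04045 → ((0.8824+0.055)/1.055)^2.4 ≈ 0.75294
  B=40: 40/255≈0.1569 > 0.04045 → ((0.1569+0.055)/1.055)^2.4 ≈ 0.02122
  L1 = 0.2126×0.86316 + 0.7152×0.75294 + 0.0722×0.02122 ≈ 0.72354
Color 2 (64,224,4):
  R=64: 64/255≈0.2510 > 0.04045 → ((0.2510+0.055)/1.055)^2.4 ≈ 0.05127
  G=224: 224/255≈0.8784 > 0.04045 → ((0.8784+0.055)/1.055)^2.4 ≈ 0.74540
  B=4: 4/255≈0.0157 ≤ 0.04045 → 0.0157/12.92 ≈ 0.00121
  L2 = 0.2126×0.05127 + 0.7152×0.74540 + 0.0722×0.00121 ≈ 0.54410
Lighter = 0.72354, Darker = 0.54410
Ratio = (L_lighter + 0.05) / (L_darker + 0.05)
Ratio = (0.72354 + 0.05) / (0.54410 + 0.05) = 0.77354 / 0.59410 ≈ 1.3020
Ratio ≈ 1.30:1


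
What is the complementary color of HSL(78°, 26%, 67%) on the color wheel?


Complement = opposite side of color wheel = hue + 180°
H' = (78 + 180) mod 360 = 258°
S and L unchanged.
= HSL(258°, 26%, 67%)


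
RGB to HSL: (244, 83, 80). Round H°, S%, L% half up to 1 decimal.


Normalize: R'=244/255≈0.9569, G'=83/255≈0.3255, B'=80/255≈0.3137
Max=244/255, Min=80/255, Δ=Max-Min=164/255
L = (Max+Min)/2 = (244+80)/510 = 324/510 = 0.63529… → L = 63.5%
L > 0.5 → S = Δ/(2-Max-Min) = 164/(510-244-80) = 164/186 = 0.88172… → S = 88.2%
(the 1/255 factors cancel in S and H, so raw channel differences can be used)
Max is R' → H = 60 × (((G-B)/Δ) mod 6) = 60 × (((83-80)/164) mod 6)
  3/164 = 0.0182…
  H = 60 × 0.0182… = 1.097…° → H = 1.1°
= HSL(1.1°, 88.2%, 63.5%)


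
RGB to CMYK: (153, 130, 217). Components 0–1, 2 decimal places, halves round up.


R'=153/255≈0.6000, G'=130/255≈0.5098, B'=217/255≈0.8510
K = 1 - max(R',G',B') = 1 - 217/255 = 38/255 = 0.14901… → 0.15
(1-R'-K)/(1-K) simplifies to (max-R)/max with max = 217:
C = (217-153)/217 = 64/217 = 0.29493… → 0.29
M = (217-130)/217 = 87/217 = 0.40092… → 0.40
Y = (217-217)/217 = 0/217 = 0 → 0.00
= CMYK(0.29, 0.40, 0.00, 0.15)


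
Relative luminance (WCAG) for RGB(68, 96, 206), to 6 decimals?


Linearize each channel (sRGB transfer function): c = v/255; c_lin = c/12.92 if c ≤ 0.04045, else ((c+0.055)/1.055)^2.4
  R: 68/255 ≈ 0.266667 > 0.04045 → ((0.266667+0.055)/1.055)^2.4 ≈ 0.057805
  G: 96/255 ≈ 0.376471 > 0.04045 → ((0.376471+0.055)/1.055)^2.4 ≈ 0.116971
  B: 206/255 ≈ 0.807843 > 0.04045 → ((0.807843+0.055)/1.055)^2.4 ≈ 0.617207
R_lin = 0.057805, G_lin = 0.116971, B_lin = 0.617207
L = 0.2126×R + 0.7152×G + 0.0722×B
L = 0.2126×0.057805 + 0.7152×0.116971 + 0.0722×0.617207
L ≈ 0.140509


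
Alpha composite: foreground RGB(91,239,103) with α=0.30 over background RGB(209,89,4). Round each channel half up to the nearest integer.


C = α×F + (1-α)×B, with 1-α = 0.70
R: 0.30×91 + 0.70×209 = 27.30 + 146.30 = 173.60 → 174
G: 0.30×239 + 0.70×89 = 71.70 + 62.30 = 134.00 → 134
B: 0.30×103 + 0.70×4 = 30.90 + 2.80 = 33.70 → 34
= RGB(174, 134, 34)


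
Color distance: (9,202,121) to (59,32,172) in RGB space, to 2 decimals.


d = √[(R₁-R₂)² + (G₁-G₂)² + (B₁-B₂)²]
d = √[(9-59)² + (202-32)² + (121-172)²]
d = √[2500 + 28900 + 2601]
d = √34001
d ≈ 184.39


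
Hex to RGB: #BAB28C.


BA → 186 (R)
B2 → 178 (G)
8C → 140 (B)
= RGB(186, 178, 140)


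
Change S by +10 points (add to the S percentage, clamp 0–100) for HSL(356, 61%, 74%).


Original S = 61%
Adjustment = +10 percentage points
New S = 61 + (10) = 71
Clamp to [0, 100] → 71
= HSL(356°, 71%, 74%)


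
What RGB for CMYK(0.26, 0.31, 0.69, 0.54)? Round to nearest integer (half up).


R = 255 × (1-C) × (1-K) = 255 × 0.74 × 0.46 = 86.802 → 87
G = 255 × (1-M) × (1-K) = 255 × 0.69 × 0.46 = 80.937 → 81
B = 255 × (1-Y) × (1-K) = 255 × 0.31 × 0.46 = 36.363 → 36
= RGB(87, 81, 36)


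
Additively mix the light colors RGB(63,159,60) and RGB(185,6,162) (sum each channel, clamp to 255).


Additive: each channel = min(255, C₁+C₂)
R: 63+185 = 248 → 248
G: 159+6 = 165 → 165
B: 60+162 = 222 → 222
= RGB(248, 165, 222)


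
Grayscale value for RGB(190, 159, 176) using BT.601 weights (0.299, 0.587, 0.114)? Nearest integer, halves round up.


Gray = 0.299×R + 0.587×G + 0.114×B
Gray = 0.299×190 + 0.587×159 + 0.114×176
Gray = 56.810 + 93.333 + 20.064
Gray = 170.207 → round half up → 170
Gray = 170


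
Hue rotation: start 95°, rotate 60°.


New hue = (H + rotation) mod 360
New hue = (95 + 60) mod 360
= 155 mod 360
= 155°


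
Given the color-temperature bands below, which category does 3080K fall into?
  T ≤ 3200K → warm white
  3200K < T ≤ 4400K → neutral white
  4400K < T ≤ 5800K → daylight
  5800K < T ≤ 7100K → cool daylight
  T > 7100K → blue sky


Temperature: 3080K
3080K ≤ 3200K → warm white
Classification: warm white
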